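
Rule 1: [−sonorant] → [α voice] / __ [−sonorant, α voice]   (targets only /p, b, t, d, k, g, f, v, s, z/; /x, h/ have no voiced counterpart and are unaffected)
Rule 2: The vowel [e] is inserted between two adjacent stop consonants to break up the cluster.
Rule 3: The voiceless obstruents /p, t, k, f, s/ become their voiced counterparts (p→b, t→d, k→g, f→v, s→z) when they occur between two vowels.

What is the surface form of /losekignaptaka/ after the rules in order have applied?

Rule 1 (regressive voicing assimilation): no segment meets the environment; /losekignaptaka/ is unchanged.
Rule 2 (stop-cluster e-epenthesis): /p/ and /t/ form a stop–stop cluster, so [e] is inserted between them. /losekignaptaka/ → losekignapetaka.
Rule 3 (intervocalic voicing): /s/ is a voiceless obstruent between vowels /o/ and /e/, so it voices to [z]. /k/ is a voiceless obstruent between vowels /e/ and /i/, so it voices to [g]. /p/ is a voiceless obstruent between vowels /a/ and /e/, so it voices to [b]. /t/ is a voiceless obstruent between vowels /e/ and /a/, so it voices to [d]. /k/ is a voiceless obstruent between vowels /a/ and /a/, so it voices to [g]. /losekignapetaka/ → lozegignabedaga.

lozegignabedaga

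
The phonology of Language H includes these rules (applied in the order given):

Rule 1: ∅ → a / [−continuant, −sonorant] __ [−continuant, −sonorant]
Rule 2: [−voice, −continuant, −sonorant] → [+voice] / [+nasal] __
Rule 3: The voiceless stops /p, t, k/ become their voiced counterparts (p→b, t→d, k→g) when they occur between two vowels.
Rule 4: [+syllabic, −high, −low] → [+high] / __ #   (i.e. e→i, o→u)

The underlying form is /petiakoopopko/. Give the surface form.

Rule 1 (stop-cluster a-epenthesis): /p/ and /k/ form a stop–stop cluster, so [a] is inserted between them. /petiakoopopko/ → petiakoopopako.
Rule 2 (post-nasal voicing): no segment meets the environment; /petiakoopopako/ is unchanged.
Rule 3 (intervocalic voicing): /t/ is a voiceless stop between vowels /e/ and /i/, so it voices to [d]. /k/ is a voiceless stop between vowels /a/ and /o/, so it voices to [g]. /p/ is a voiceless stop between vowels /o/ and /o/, so it voices to [b]. /p/ is a voiceless stop between vowels /o/ and /a/, so it voices to [b]. /k/ is a voiceless stop between vowels /a/ and /o/, so it voices to [g]. /petiakoopopako/ → pediagoobobago.
Rule 4 (final vowel raising): /o/ is a mid vowel in word-final position, so it raises to [u]. /pediagoobobago/ → pediagoobobagu.

pediagoobobagu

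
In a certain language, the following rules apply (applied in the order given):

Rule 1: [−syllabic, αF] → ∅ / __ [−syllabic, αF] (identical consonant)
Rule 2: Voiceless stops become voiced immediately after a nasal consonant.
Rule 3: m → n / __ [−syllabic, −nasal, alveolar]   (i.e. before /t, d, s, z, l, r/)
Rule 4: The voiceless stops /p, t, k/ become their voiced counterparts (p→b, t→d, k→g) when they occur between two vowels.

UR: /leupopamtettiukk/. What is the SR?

Rule 1 (degemination): /tt/ is a geminate; the first /t/ deletes. /kk/ is a geminate; the first /k/ deletes. /leupopamtettiukk/ → leupopamtetiuk.
Rule 2 (post-nasal voicing): /t/ is a voiceless stop immediately after the nasal /m/, so it voices to [d]. /leupopamtetiuk/ → leupopamdetiuk.
Rule 3 (nasal place assimilation): /m/ precedes the alveolar consonant /d/, so it assimilates in place to [n]. /leupopamdetiuk/ → leupopandetiuk.
Rule 4 (intervocalic voicing): /p/ is a voiceless stop between vowels /u/ and /o/, so it voices to [b]. /p/ is a voiceless stop between vowels /o/ and /a/, so it voices to [b]. /t/ is a voiceless stop between vowels /e/ and /i/, so it voices to [d]. /leupopandetiuk/ → leubobandediuk.

leubobandediuk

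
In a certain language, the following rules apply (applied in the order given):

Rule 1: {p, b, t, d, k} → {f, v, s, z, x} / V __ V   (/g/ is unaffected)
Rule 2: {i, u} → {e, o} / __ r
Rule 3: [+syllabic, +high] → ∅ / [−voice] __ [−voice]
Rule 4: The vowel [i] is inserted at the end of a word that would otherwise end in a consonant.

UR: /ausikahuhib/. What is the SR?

ausxahhibi

Rule 1 (intervocalic spirantization): /k/ is a stop between vowels /i/ and /a/, so it spirantizes to the fricative [x]. /ausikahuhib/ → ausixahuhib.
Rule 2 (pre-rhotic lowering): no segment meets the environment; /ausixahuhib/ is unchanged.
Rule 3 (high vowel syncope): /i/ is a high vowel flanked by voiceless consonants /s/ and /x/, so it deletes. /u/ is a high vowel flanked by voiceless consonants /h/ and /h/, so it deletes. /ausixahuhib/ → ausxahhib.
Rule 4 (final i-epenthesis): the form ends in the consonant /b/, so [i] is inserted word-finally. /ausxahhib/ → ausxahhibi.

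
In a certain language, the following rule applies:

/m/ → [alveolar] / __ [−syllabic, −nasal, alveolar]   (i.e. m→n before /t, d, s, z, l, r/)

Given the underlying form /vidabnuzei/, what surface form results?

vidabnuzei

No segment of /vidabnuzei/ meets the structural description of the rule, so the form surfaces unchanged.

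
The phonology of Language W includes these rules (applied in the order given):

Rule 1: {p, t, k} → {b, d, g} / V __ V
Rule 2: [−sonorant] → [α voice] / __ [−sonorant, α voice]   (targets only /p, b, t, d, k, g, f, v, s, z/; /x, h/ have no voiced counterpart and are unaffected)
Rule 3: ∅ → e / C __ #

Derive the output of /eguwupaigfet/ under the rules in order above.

Rule 1 (intervocalic voicing): /p/ is a voiceless stop between vowels /u/ and /a/, so it voices to [b]. /eguwupaigfet/ → eguwubaigfet.
Rule 2 (regressive voicing assimilation): /g/ precedes the voiceless obstruent /f/, so it devoices to [k] by assimilation. /eguwubaigfet/ → eguwubaikfet.
Rule 3 (final e-epenthesis): the form ends in the consonant /t/, so [e] is inserted word-finally. /eguwubaikfet/ → eguwubaikfete.

eguwubaikfete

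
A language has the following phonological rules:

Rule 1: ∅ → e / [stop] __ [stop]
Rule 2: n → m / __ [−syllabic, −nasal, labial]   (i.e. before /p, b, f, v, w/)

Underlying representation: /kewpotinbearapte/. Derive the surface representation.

Rule 1 (stop-cluster e-epenthesis): /p/ and /t/ form a stop–stop cluster, so [e] is inserted between them. /kewpotinbearapte/ → kewpotinbearapete.
Rule 2 (nasal place assimilation): /n/ precedes the labial consonant /b/, so it assimilates in place to [m]. /kewpotinbearapete/ → kewpotimbearapete.

kewpotimbearapete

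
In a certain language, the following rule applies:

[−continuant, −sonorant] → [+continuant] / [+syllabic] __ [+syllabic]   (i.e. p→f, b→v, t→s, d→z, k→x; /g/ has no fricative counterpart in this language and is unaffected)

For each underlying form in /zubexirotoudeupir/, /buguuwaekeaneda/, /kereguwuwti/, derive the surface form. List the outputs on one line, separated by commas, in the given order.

/zubexirotoudeupir/: /b/ is a stop between vowels /u/ and /e/, so it spirantizes to the fricative [v]. /t/ is a stop between vowels /o/ and /o/, so it spirantizes to the fricative [s]. /d/ is a stop between vowels /u/ and /e/, so it spirantizes to the fricative [z]. /p/ is a stop between vowels /u/ and /i/, so it spirantizes to the fricative [f]. → [zuvexirosouzeufir].
/buguuwaekeaneda/: /k/ is a stop between vowels /e/ and /e/, so it spirantizes to the fricative [x]. /d/ is a stop between vowels /e/ and /a/, so it spirantizes to the fricative [z]. → [buguuwaexeaneza].
/kereguwuwti/: the rule's environment is not met; surfaces unchanged as [kereguwuwti].

zuvexirosouzeufir, buguuwaexeaneza, kereguwuwti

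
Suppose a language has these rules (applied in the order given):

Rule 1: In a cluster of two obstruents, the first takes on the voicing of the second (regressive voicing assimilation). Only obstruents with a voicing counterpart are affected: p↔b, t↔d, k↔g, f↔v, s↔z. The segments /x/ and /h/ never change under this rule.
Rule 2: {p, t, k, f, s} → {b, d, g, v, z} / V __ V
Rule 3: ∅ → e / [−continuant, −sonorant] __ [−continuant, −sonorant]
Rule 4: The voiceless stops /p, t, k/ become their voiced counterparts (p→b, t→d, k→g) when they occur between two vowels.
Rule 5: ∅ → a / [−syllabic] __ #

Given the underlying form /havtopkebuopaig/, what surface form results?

haftobegebuobaiga

Rule 1 (regressive voicing assimilation): /v/ precedes the voiceless obstruent /t/, so it devoices to [f] by assimilation. /havtopkebuopaig/ → haftopkebuopaig.
Rule 2 (intervocalic voicing): /p/ is a voiceless obstruent between vowels /o/ and /a/, so it voices to [b]. /haftopkebuopaig/ → haftopkebuobaig.
Rule 3 (stop-cluster e-epenthesis): /p/ and /k/ form a stop–stop cluster, so [e] is inserted between them. /haftopkebuobaig/ → haftopekebuobaig.
Rule 4 (intervocalic voicing): /p/ is a voiceless stop between vowels /o/ and /e/, so it voices to [b]. /k/ is a voiceless stop between vowels /e/ and /e/, so it voices to [g]. /haftopekebuobaig/ → haftobegebuobaig.
Rule 5 (final a-epenthesis): the form ends in the consonant /g/, so [a] is inserted word-finally. /haftobegebuobaig/ → haftobegebuobaiga.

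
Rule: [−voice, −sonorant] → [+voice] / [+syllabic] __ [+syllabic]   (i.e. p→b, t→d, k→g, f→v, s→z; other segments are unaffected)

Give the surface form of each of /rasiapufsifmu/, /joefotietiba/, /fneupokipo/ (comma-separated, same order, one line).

raziabufsifmu, joevodiediba, fneubogibo

/rasiapufsifmu/: /s/ is a voiceless obstruent between vowels /a/ and /i/, so it voices to [z]. /p/ is a voiceless obstruent between vowels /a/ and /u/, so it voices to [b]. → [raziabufsifmu].
/joefotietiba/: /f/ is a voiceless obstruent between vowels /e/ and /o/, so it voices to [v]. /t/ is a voiceless obstruent between vowels /o/ and /i/, so it voices to [d]. /t/ is a voiceless obstruent between vowels /e/ and /i/, so it voices to [d]. → [joevodiediba].
/fneupokipo/: /p/ is a voiceless obstruent between vowels /u/ and /o/, so it voices to [b]. /k/ is a voiceless obstruent between vowels /o/ and /i/, so it voices to [g]. /p/ is a voiceless obstruent between vowels /i/ and /o/, so it voices to [b]. → [fneubogibo].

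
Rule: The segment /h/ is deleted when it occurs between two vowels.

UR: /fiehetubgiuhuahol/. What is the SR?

fieetubgiuuaol

/h/ occurs between vowels /e/ and /e/, so it deletes.
/h/ occurs between vowels /u/ and /u/, so it deletes.
/h/ occurs between vowels /a/ and /o/, so it deletes.
Surface form: [fieetubgiuuaol].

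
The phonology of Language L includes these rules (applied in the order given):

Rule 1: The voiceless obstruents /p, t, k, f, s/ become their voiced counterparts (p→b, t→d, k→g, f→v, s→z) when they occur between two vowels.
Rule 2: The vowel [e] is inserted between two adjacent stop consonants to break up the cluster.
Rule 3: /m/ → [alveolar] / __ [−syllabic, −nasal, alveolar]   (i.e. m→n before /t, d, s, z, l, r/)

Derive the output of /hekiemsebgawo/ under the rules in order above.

hegiensebegawo

Rule 1 (intervocalic voicing): /k/ is a voiceless obstruent between vowels /e/ and /i/, so it voices to [g]. /hekiemsebgawo/ → hegiemsebgawo.
Rule 2 (stop-cluster e-epenthesis): /b/ and /g/ form a stop–stop cluster, so [e] is inserted between them. /hegiemsebgawo/ → hegiemsebegawo.
Rule 3 (nasal place assimilation): /m/ precedes the alveolar consonant /s/, so it assimilates in place to [n]. /hegiemsebegawo/ → hegiensebegawo.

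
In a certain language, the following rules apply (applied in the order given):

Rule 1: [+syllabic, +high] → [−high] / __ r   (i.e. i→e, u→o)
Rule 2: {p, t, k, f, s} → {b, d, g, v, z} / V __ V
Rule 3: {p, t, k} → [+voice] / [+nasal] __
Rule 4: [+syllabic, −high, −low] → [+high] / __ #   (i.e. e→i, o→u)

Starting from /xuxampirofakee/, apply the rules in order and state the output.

xuxamberovagei

Rule 1 (pre-rhotic lowering): /i/ is a high vowel immediately before /r/, so it lowers to [e]. /xuxampirofakee/ → xuxamperofakee.
Rule 2 (intervocalic voicing): /f/ is a voiceless obstruent between vowels /o/ and /a/, so it voices to [v]. /k/ is a voiceless obstruent between vowels /a/ and /e/, so it voices to [g]. /xuxamperofakee/ → xuxamperovagee.
Rule 3 (post-nasal voicing): /p/ is a voiceless stop immediately after the nasal /m/, so it voices to [b]. /xuxamperovagee/ → xuxamberovagee.
Rule 4 (final vowel raising): /e/ is a mid vowel in word-final position, so it raises to [i]. /xuxamberovagee/ → xuxamberovagei.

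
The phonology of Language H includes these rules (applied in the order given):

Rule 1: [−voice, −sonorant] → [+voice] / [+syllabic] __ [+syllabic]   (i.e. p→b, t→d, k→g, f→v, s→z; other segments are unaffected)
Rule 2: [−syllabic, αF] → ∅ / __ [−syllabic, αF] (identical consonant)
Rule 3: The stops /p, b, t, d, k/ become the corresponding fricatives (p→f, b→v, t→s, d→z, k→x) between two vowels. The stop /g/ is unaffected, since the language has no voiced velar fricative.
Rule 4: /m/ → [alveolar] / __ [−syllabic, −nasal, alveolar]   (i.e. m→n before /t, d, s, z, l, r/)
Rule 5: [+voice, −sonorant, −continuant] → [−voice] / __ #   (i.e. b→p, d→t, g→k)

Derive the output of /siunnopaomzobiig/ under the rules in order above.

siunovaonzoviik

Rule 1 (intervocalic voicing): /p/ is a voiceless obstruent between vowels /o/ and /a/, so it voices to [b]. /siunnopaomzobiig/ → siunnobaomzobiig.
Rule 2 (degemination): /nn/ is a geminate; the first /n/ deletes. /siunnobaomzobiig/ → siunobaomzobiig.
Rule 3 (intervocalic spirantization): /b/ is a stop between vowels /o/ and /a/, so it spirantizes to the fricative [v]. /b/ is a stop between vowels /o/ and /i/, so it spirantizes to the fricative [v]. /siunobaomzobiig/ → siunovaomzoviig.
Rule 4 (nasal place assimilation): /m/ precedes the alveolar consonant /z/, so it assimilates in place to [n]. /siunovaomzoviig/ → siunovaonzoviig.
Rule 5 (final devoicing): /g/ is a voiced stop in word-final position, so it devoices to [k]. /siunovaonzoviig/ → siunovaonzoviik.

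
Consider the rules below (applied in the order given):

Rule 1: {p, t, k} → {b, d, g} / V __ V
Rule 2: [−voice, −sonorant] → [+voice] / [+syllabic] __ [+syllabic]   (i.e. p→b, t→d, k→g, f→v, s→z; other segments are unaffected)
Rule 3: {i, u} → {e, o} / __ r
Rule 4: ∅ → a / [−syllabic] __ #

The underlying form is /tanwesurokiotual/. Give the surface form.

Rule 1 (intervocalic voicing): /k/ is a voiceless stop between vowels /o/ and /i/, so it voices to [g]. /t/ is a voiceless stop between vowels /o/ and /u/, so it voices to [d]. /tanwesurokiotual/ → tanwesurogiodual.
Rule 2 (intervocalic voicing): /s/ is a voiceless obstruent between vowels /e/ and /u/, so it voices to [z]. /tanwesurogiodual/ → tanwezurogiodual.
Rule 3 (pre-rhotic lowering): /u/ is a high vowel immediately before /r/, so it lowers to [o]. /tanwezurogiodual/ → tanwezorogiodual.
Rule 4 (final a-epenthesis): the form ends in the consonant /l/, so [a] is inserted word-finally. /tanwezorogiodual/ → tanwezorogioduala.

tanwezorogioduala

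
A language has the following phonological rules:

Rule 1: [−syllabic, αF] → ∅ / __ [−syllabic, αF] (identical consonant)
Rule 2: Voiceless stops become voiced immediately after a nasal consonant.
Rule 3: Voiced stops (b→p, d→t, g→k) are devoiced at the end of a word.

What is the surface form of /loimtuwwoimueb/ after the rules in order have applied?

loimduwoimuep

Rule 1 (degemination): /ww/ is a geminate; the first /w/ deletes. /loimtuwwoimueb/ → loimtuwoimueb.
Rule 2 (post-nasal voicing): /t/ is a voiceless stop immediately after the nasal /m/, so it voices to [d]. /loimtuwoimueb/ → loimduwoimueb.
Rule 3 (final devoicing): /b/ is a voiced stop in word-final position, so it devoices to [p]. /loimduwoimueb/ → loimduwoimuep.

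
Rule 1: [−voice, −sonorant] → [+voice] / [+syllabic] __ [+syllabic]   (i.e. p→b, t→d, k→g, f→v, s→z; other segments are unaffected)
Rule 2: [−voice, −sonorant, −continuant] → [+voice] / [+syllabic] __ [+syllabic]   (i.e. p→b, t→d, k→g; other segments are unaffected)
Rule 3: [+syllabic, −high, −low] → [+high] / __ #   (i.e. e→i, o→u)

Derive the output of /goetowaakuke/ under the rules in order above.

Rule 1 (intervocalic voicing): /t/ is a voiceless obstruent between vowels /e/ and /o/, so it voices to [d]. /k/ is a voiceless obstruent between vowels /a/ and /u/, so it voices to [g]. /k/ is a voiceless obstruent between vowels /u/ and /e/, so it voices to [g]. /goetowaakuke/ → goedowaaguge.
Rule 2 (intervocalic voicing): no segment meets the environment; /goedowaaguge/ is unchanged.
Rule 3 (final vowel raising): /e/ is a mid vowel in word-final position, so it raises to [i]. /goedowaaguge/ → goedowaagugi.

goedowaagugi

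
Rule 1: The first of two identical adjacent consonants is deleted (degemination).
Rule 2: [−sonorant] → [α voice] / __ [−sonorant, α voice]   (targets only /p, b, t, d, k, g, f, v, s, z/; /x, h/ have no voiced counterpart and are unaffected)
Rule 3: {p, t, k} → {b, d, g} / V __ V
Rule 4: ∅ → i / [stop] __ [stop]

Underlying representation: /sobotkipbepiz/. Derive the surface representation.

Rule 1 (degemination): no segment meets the environment; /sobotkipbepiz/ is unchanged.
Rule 2 (regressive voicing assimilation): /p/ precedes the voiced obstruent /b/, so it voices to [b] by assimilation. /sobotkipbepiz/ → sobotkibbepiz.
Rule 3 (intervocalic voicing): /p/ is a voiceless stop between vowels /e/ and /i/, so it voices to [b]. /sobotkibbepiz/ → sobotkibbebiz.
Rule 4 (stop-cluster i-epenthesis): /t/ and /k/ form a stop–stop cluster, so [i] is inserted between them. /b/ and /b/ form a stop–stop cluster, so [i] is inserted between them. /sobotkibbebiz/ → sobotikibibebiz.

sobotikibibebiz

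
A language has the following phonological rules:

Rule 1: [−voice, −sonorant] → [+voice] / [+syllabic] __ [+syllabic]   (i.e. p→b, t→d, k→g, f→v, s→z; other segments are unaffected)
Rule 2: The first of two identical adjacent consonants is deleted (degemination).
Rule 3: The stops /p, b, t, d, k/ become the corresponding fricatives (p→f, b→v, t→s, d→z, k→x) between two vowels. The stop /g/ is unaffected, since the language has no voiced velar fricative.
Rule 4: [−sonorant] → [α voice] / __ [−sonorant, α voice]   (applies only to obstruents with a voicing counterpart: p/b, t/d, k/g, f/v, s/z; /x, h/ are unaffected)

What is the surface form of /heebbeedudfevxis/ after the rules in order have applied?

heeveezutfefxis

Rule 1 (intervocalic voicing): no segment meets the environment; /heebbeedudfevxis/ is unchanged.
Rule 2 (degemination): /bb/ is a geminate; the first /b/ deletes. /heebbeedudfevxis/ → heebeedudfevxis.
Rule 3 (intervocalic spirantization): /b/ is a stop between vowels /e/ and /e/, so it spirantizes to the fricative [v]. /d/ is a stop between vowels /e/ and /u/, so it spirantizes to the fricative [z]. /heebeedudfevxis/ → heeveezudfevxis.
Rule 4 (regressive voicing assimilation): /d/ precedes the voiceless obstruent /f/, so it devoices to [t] by assimilation. /v/ precedes the voiceless obstruent /x/, so it devoices to [f] by assimilation. /heeveezudfevxis/ → heeveezutfefxis.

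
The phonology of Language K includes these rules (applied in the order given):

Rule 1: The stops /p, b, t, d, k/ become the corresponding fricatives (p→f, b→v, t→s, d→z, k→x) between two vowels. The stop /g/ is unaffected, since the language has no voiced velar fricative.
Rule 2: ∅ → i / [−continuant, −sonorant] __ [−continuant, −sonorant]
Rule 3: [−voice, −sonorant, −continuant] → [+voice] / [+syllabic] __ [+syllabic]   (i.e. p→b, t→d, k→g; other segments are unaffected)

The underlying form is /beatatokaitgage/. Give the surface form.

beasasoxaidigage

Rule 1 (intervocalic spirantization): /t/ is a stop between vowels /a/ and /a/, so it spirantizes to the fricative [s]. /t/ is a stop between vowels /a/ and /o/, so it spirantizes to the fricative [s]. /k/ is a stop between vowels /o/ and /a/, so it spirantizes to the fricative [x]. /beatatokaitgage/ → beasasoxaitgage.
Rule 2 (stop-cluster i-epenthesis): /t/ and /g/ form a stop–stop cluster, so [i] is inserted between them. /beasasoxaitgage/ → beasasoxaitigage.
Rule 3 (intervocalic voicing): /t/ is a voiceless stop between vowels /i/ and /i/, so it voices to [d]. /beasasoxaitigage/ → beasasoxaidigage.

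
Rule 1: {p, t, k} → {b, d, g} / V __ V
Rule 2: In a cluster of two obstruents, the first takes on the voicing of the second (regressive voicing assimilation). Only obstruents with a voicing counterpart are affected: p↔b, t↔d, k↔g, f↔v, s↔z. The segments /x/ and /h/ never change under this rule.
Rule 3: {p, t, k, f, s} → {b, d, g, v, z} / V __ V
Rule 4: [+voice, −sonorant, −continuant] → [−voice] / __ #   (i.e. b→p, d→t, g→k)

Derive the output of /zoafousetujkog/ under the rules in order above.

zoavouzedujkok

Rule 1 (intervocalic voicing): /t/ is a voiceless stop between vowels /e/ and /u/, so it voices to [d]. /zoafousetujkog/ → zoafousedujkog.
Rule 2 (regressive voicing assimilation): no segment meets the environment; /zoafousedujkog/ is unchanged.
Rule 3 (intervocalic voicing): /f/ is a voiceless obstruent between vowels /a/ and /o/, so it voices to [v]. /s/ is a voiceless obstruent between vowels /u/ and /e/, so it voices to [z]. /zoafousedujkog/ → zoavouzedujkog.
Rule 4 (final devoicing): /g/ is a voiced stop in word-final position, so it devoices to [k]. /zoavouzedujkog/ → zoavouzedujkok.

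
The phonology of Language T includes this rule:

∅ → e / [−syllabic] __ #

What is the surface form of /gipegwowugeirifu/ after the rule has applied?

gipegwowugeirifu

No segment of /gipegwowugeirifu/ meets the structural description of the rule, so the form surfaces unchanged.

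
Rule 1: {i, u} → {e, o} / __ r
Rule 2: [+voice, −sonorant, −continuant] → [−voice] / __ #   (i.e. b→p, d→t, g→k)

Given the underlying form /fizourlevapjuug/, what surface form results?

fizoorlevapjuuk

Rule 1 (pre-rhotic lowering): /u/ is a high vowel immediately before /r/, so it lowers to [o]. /fizourlevapjuug/ → fizoorlevapjuug.
Rule 2 (final devoicing): /g/ is a voiced stop in word-final position, so it devoices to [k]. /fizoorlevapjuug/ → fizoorlevapjuuk.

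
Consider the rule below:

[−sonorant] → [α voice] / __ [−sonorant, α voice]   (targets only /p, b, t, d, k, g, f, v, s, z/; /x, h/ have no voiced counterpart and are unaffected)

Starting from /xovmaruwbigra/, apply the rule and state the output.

xovmaruwbigra

No segment of /xovmaruwbigra/ meets the structural description of the rule, so the form surfaces unchanged.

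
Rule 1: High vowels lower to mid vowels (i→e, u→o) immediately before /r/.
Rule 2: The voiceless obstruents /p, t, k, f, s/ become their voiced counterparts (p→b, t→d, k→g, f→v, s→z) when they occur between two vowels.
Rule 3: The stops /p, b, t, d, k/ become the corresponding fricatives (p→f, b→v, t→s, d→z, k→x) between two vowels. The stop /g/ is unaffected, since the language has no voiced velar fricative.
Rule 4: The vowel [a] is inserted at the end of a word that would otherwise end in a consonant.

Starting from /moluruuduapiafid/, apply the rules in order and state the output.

Rule 1 (pre-rhotic lowering): /u/ is a high vowel immediately before /r/, so it lowers to [o]. /moluruuduapiafid/ → moloruuduapiafid.
Rule 2 (intervocalic voicing): /p/ is a voiceless obstruent between vowels /a/ and /i/, so it voices to [b]. /f/ is a voiceless obstruent between vowels /a/ and /i/, so it voices to [v]. /moloruuduapiafid/ → moloruuduabiavid.
Rule 3 (intervocalic spirantization): /d/ is a stop between vowels /u/ and /u/, so it spirantizes to the fricative [z]. /b/ is a stop between vowels /a/ and /i/, so it spirantizes to the fricative [v]. /moloruuduabiavid/ → moloruuzuaviavid.
Rule 4 (final a-epenthesis): the form ends in the consonant /d/, so [a] is inserted word-finally. /moloruuzuaviavid/ → moloruuzuaviavida.

moloruuzuaviavida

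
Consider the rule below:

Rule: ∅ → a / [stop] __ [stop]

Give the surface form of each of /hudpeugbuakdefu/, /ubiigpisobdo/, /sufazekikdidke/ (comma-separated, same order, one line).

hudapeugabuakadefu, ubiigapisobado, sufazekikadidake

/hudpeugbuakdefu/: /d/ and /p/ form a stop–stop cluster, so [a] is inserted between them. /g/ and /b/ form a stop–stop cluster, so [a] is inserted between them. /k/ and /d/ form a stop–stop cluster, so [a] is inserted between them. → [hudapeugabuakadefu].
/ubiigpisobdo/: /g/ and /p/ form a stop–stop cluster, so [a] is inserted between them. /b/ and /d/ form a stop–stop cluster, so [a] is inserted between them. → [ubiigapisobado].
/sufazekikdidke/: /k/ and /d/ form a stop–stop cluster, so [a] is inserted between them. /d/ and /k/ form a stop–stop cluster, so [a] is inserted between them. → [sufazekikadidake].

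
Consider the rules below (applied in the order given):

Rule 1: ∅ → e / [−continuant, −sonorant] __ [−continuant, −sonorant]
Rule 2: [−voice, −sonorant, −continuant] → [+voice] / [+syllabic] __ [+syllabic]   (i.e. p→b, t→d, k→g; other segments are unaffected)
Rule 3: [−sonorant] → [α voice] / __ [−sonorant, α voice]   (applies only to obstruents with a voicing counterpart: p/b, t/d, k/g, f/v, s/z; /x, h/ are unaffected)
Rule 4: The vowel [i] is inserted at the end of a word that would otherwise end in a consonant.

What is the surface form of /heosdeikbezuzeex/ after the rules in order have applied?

heozdeigebezuzeexi

Rule 1 (stop-cluster e-epenthesis): /k/ and /b/ form a stop–stop cluster, so [e] is inserted between them. /heosdeikbezuzeex/ → heosdeikebezuzeex.
Rule 2 (intervocalic voicing): /k/ is a voiceless stop between vowels /i/ and /e/, so it voices to [g]. /heosdeikebezuzeex/ → heosdeigebezuzeex.
Rule 3 (regressive voicing assimilation): /s/ precedes the voiced obstruent /d/, so it voices to [z] by assimilation. /heosdeigebezuzeex/ → heozdeigebezuzeex.
Rule 4 (final i-epenthesis): the form ends in the consonant /x/, so [i] is inserted word-finally. /heozdeigebezuzeex/ → heozdeigebezuzeexi.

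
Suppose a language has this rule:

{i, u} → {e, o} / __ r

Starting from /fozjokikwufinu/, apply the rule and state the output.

fozjokikwufinu

No segment of /fozjokikwufinu/ meets the structural description of the rule, so the form surfaces unchanged.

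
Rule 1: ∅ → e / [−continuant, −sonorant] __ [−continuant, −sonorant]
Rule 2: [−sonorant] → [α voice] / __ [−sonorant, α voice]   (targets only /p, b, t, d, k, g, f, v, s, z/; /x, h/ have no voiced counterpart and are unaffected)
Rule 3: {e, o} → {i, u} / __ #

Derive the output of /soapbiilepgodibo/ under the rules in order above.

soapebiilepegodibu

Rule 1 (stop-cluster e-epenthesis): /p/ and /b/ form a stop–stop cluster, so [e] is inserted between them. /p/ and /g/ form a stop–stop cluster, so [e] is inserted between them. /soapbiilepgodibo/ → soapebiilepegodibo.
Rule 2 (regressive voicing assimilation): no segment meets the environment; /soapebiilepegodibo/ is unchanged.
Rule 3 (final vowel raising): /o/ is a mid vowel in word-final position, so it raises to [u]. /soapebiilepegodibo/ → soapebiilepegodibu.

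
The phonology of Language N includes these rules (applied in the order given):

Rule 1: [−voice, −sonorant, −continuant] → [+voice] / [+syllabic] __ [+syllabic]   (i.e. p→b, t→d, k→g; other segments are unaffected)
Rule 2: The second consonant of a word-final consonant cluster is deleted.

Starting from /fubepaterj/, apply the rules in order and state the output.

Rule 1 (intervocalic voicing): /p/ is a voiceless stop between vowels /e/ and /a/, so it voices to [b]. /t/ is a voiceless stop between vowels /a/ and /e/, so it voices to [d]. /fubepaterj/ → fubebaderj.
Rule 2 (final cluster simplification): /j/ is the second consonant of a word-final cluster /rj/, so it deletes. /fubebaderj/ → fubebader.

fubebader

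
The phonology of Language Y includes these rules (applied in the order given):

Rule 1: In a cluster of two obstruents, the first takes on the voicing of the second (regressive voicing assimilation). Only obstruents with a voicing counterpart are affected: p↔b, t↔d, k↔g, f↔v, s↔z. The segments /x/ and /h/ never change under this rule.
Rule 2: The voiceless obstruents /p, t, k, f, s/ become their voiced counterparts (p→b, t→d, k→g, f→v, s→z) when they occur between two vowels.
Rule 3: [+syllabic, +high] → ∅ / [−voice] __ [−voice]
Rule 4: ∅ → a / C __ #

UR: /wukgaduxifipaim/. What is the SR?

Rule 1 (regressive voicing assimilation): /k/ precedes the voiced obstruent /g/, so it voices to [g] by assimilation. /wukgaduxifipaim/ → wuggaduxifipaim.
Rule 2 (intervocalic voicing): /f/ is a voiceless obstruent between vowels /i/ and /i/, so it voices to [v]. /p/ is a voiceless obstruent between vowels /i/ and /a/, so it voices to [b]. /wuggaduxifipaim/ → wuggaduxivibaim.
Rule 3 (high vowel syncope): no segment meets the environment; /wuggaduxivibaim/ is unchanged.
Rule 4 (final a-epenthesis): the form ends in the consonant /m/, so [a] is inserted word-finally. /wuggaduxivibaim/ → wuggaduxivibaima.

wuggaduxivibaima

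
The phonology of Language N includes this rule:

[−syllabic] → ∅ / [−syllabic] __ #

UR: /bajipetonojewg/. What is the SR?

/g/ is the second consonant of a word-final cluster /wg/, so it deletes.
Surface form: [bajipetonojew].

bajipetonojew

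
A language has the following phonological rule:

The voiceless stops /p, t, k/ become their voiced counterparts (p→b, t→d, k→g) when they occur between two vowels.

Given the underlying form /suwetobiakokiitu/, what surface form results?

/t/ is a voiceless stop between vowels /e/ and /o/, so it voices to [d].
/k/ is a voiceless stop between vowels /a/ and /o/, so it voices to [g].
/k/ is a voiceless stop between vowels /o/ and /i/, so it voices to [g].
/t/ is a voiceless stop between vowels /i/ and /u/, so it voices to [d].
Surface form: [suwedobiagogiidu].

suwedobiagogiidu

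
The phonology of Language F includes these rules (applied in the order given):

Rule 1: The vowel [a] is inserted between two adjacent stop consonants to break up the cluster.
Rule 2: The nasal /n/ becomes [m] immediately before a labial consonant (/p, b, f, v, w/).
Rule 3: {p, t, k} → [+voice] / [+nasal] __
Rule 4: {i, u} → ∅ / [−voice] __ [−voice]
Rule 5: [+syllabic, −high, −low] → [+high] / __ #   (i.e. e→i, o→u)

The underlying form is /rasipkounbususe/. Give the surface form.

Rule 1 (stop-cluster a-epenthesis): /p/ and /k/ form a stop–stop cluster, so [a] is inserted between them. /rasipkounbususe/ → rasipakounbususe.
Rule 2 (nasal place assimilation): /n/ precedes the labial consonant /b/, so it assimilates in place to [m]. /rasipakounbususe/ → rasipakoumbususe.
Rule 3 (post-nasal voicing): no segment meets the environment; /rasipakoumbususe/ is unchanged.
Rule 4 (high vowel syncope): /i/ is a high vowel flanked by voiceless consonants /s/ and /p/, so it deletes. /u/ is a high vowel flanked by voiceless consonants /s/ and /s/, so it deletes. /rasipakoumbususe/ → raspakoumbusse.
Rule 5 (final vowel raising): /e/ is a mid vowel in word-final position, so it raises to [i]. /raspakoumbusse/ → raspakoumbussi.

raspakoumbussi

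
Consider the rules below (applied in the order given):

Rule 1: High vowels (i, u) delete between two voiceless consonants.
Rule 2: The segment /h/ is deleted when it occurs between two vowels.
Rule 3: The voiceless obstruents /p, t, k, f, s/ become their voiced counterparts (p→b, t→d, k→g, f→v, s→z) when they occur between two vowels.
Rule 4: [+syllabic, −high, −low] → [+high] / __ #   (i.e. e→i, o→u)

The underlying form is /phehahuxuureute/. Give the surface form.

pheahxuureudi

Rule 1 (high vowel syncope): /u/ is a high vowel flanked by voiceless consonants /h/ and /x/, so it deletes. /phehahuxuureute/ → phehahxuureute.
Rule 2 (intervocalic h-deletion): /h/ occurs between vowels /e/ and /a/, so it deletes. /phehahxuureute/ → pheahxuureute.
Rule 3 (intervocalic voicing): /t/ is a voiceless obstruent between vowels /u/ and /e/, so it voices to [d]. /pheahxuureute/ → pheahxuureude.
Rule 4 (final vowel raising): /e/ is a mid vowel in word-final position, so it raises to [i]. /pheahxuureude/ → pheahxuureudi.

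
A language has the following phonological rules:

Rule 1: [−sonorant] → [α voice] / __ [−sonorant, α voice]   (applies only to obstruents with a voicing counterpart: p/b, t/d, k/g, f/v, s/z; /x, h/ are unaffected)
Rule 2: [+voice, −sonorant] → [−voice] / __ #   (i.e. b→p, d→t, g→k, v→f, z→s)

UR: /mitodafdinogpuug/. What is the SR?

Rule 1 (regressive voicing assimilation): /f/ precedes the voiced obstruent /d/, so it voices to [v] by assimilation. /g/ precedes the voiceless obstruent /p/, so it devoices to [k] by assimilation. /mitodafdinogpuug/ → mitodavdinokpuug.
Rule 2 (final devoicing): /g/ is a voiced obstruent in word-final position, so it devoices to [k]. /mitodavdinokpuug/ → mitodavdinokpuuk.

mitodavdinokpuuk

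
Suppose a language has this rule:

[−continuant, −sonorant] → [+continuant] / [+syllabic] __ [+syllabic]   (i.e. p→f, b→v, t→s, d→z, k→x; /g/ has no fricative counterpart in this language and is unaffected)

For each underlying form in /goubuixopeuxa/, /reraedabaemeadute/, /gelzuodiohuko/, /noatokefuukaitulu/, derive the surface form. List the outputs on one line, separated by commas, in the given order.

/goubuixopeuxa/: /b/ is a stop between vowels /u/ and /u/, so it spirantizes to the fricative [v]. /p/ is a stop between vowels /o/ and /e/, so it spirantizes to the fricative [f]. → [gouvuixofeuxa].
/reraedabaemeadute/: /d/ is a stop between vowels /e/ and /a/, so it spirantizes to the fricative [z]. /b/ is a stop between vowels /a/ and /a/, so it spirantizes to the fricative [v]. /d/ is a stop between vowels /a/ and /u/, so it spirantizes to the fricative [z]. /t/ is a stop between vowels /u/ and /e/, so it spirantizes to the fricative [s]. → [reraezavaemeazuse].
/gelzuodiohuko/: /d/ is a stop between vowels /o/ and /i/, so it spirantizes to the fricative [z]. /k/ is a stop between vowels /u/ and /o/, so it spirantizes to the fricative [x]. → [gelzuoziohuxo].
/noatokefuukaitulu/: /t/ is a stop between vowels /a/ and /o/, so it spirantizes to the fricative [s]. /k/ is a stop between vowels /o/ and /e/, so it spirantizes to the fricative [x]. /k/ is a stop between vowels /u/ and /a/, so it spirantizes to the fricative [x]. /t/ is a stop between vowels /i/ and /u/, so it spirantizes to the fricative [s]. → [noasoxefuuxaisulu].

gouvuixofeuxa, reraezavaemeazuse, gelzuoziohuxo, noasoxefuuxaisulu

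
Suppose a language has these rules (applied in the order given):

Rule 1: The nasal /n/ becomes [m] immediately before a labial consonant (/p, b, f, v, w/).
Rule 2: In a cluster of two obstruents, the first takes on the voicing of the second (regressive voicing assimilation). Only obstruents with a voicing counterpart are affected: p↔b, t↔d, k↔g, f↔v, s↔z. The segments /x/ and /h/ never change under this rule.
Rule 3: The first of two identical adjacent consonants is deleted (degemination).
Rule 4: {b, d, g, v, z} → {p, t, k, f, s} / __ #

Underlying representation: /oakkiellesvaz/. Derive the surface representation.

oakielezvas

Rule 1 (nasal place assimilation): no segment meets the environment; /oakkiellesvaz/ is unchanged.
Rule 2 (regressive voicing assimilation): /s/ precedes the voiced obstruent /v/, so it voices to [z] by assimilation. /oakkiellesvaz/ → oakkiellezvaz.
Rule 3 (degemination): /kk/ is a geminate; the first /k/ deletes. /ll/ is a geminate; the first /l/ deletes. /oakkiellezvaz/ → oakielezvaz.
Rule 4 (final devoicing): /z/ is a voiced obstruent in word-final position, so it devoices to [s]. /oakielezvaz/ → oakielezvas.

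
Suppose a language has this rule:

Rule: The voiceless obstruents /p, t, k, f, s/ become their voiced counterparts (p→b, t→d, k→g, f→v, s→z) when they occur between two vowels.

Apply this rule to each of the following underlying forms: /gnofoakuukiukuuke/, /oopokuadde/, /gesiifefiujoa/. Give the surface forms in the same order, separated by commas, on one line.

/gnofoakuukiukuuke/: /f/ is a voiceless obstruent between vowels /o/ and /o/, so it voices to [v]. /k/ is a voiceless obstruent between vowels /a/ and /u/, so it voices to [g]. /k/ is a voiceless obstruent between vowels /u/ and /i/, so it voices to [g]. /k/ is a voiceless obstruent between vowels /u/ and /u/, so it voices to [g]. /k/ is a voiceless obstruent between vowels /u/ and /e/, so it voices to [g]. → [gnovoaguugiuguuge].
/oopokuadde/: /p/ is a voiceless obstruent between vowels /o/ and /o/, so it voices to [b]. /k/ is a voiceless obstruent between vowels /o/ and /u/, so it voices to [g]. → [ooboguadde].
/gesiifefiujoa/: /s/ is a voiceless obstruent between vowels /e/ and /i/, so it voices to [z]. /f/ is a voiceless obstruent between vowels /i/ and /e/, so it voices to [v]. /f/ is a voiceless obstruent between vowels /e/ and /i/, so it voices to [v]. → [geziiveviujoa].

gnovoaguugiuguuge, ooboguadde, geziiveviujoa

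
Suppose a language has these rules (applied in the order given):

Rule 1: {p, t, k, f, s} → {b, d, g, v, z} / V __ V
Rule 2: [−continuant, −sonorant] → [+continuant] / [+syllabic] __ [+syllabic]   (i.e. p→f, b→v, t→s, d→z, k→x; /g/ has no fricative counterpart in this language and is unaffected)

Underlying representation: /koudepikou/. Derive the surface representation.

Rule 1 (intervocalic voicing): /p/ is a voiceless obstruent between vowels /e/ and /i/, so it voices to [b]. /k/ is a voiceless obstruent between vowels /i/ and /o/, so it voices to [g]. /koudepikou/ → koudebigou.
Rule 2 (intervocalic spirantization): /d/ is a stop between vowels /u/ and /e/, so it spirantizes to the fricative [z]. /b/ is a stop between vowels /e/ and /i/, so it spirantizes to the fricative [v]. /koudebigou/ → kouzevigou.

kouzevigou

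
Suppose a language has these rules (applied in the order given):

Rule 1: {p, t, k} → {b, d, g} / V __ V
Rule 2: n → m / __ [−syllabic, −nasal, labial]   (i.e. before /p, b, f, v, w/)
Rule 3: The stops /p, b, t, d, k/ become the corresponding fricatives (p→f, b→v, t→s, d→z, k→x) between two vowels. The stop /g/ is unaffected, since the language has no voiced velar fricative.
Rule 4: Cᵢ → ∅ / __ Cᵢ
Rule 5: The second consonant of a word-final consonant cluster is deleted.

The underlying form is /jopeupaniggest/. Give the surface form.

Rule 1 (intervocalic voicing): /p/ is a voiceless stop between vowels /o/ and /e/, so it voices to [b]. /p/ is a voiceless stop between vowels /u/ and /a/, so it voices to [b]. /jopeupaniggest/ → jobeubaniggest.
Rule 2 (nasal place assimilation): no segment meets the environment; /jobeubaniggest/ is unchanged.
Rule 3 (intervocalic spirantization): /b/ is a stop between vowels /o/ and /e/, so it spirantizes to the fricative [v]. /b/ is a stop between vowels /u/ and /a/, so it spirantizes to the fricative [v]. /jobeubaniggest/ → joveuvaniggest.
Rule 4 (degemination): /gg/ is a geminate; the first /g/ deletes. /joveuvaniggest/ → joveuvanigest.
Rule 5 (final cluster simplification): /t/ is the second consonant of a word-final cluster /st/, so it deletes. /joveuvanigest/ → joveuvaniges.

joveuvaniges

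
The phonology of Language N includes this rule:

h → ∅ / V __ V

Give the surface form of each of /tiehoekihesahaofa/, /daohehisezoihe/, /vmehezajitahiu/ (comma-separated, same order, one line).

/tiehoekihesahaofa/: /h/ occurs between vowels /e/ and /o/, so it deletes. /h/ occurs between vowels /i/ and /e/, so it deletes. /h/ occurs between vowels /a/ and /a/, so it deletes. → [tieoekiesaaofa].
/daohehisezoihe/: /h/ occurs between vowels /o/ and /e/, so it deletes. /h/ occurs between vowels /e/ and /i/, so it deletes. /h/ occurs between vowels /i/ and /e/, so it deletes. → [daoeisezoie].
/vmehezajitahiu/: /h/ occurs between vowels /e/ and /e/, so it deletes. /h/ occurs between vowels /a/ and /i/, so it deletes. → [vmeezajitaiu].

tieoekiesaaofa, daoeisezoie, vmeezajitaiu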